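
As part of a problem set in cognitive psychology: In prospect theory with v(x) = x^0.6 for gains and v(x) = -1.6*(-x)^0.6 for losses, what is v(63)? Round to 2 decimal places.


Since x = 63 >= 0, use v(x) = x^0.6
63^0.6 = 12.0117
v(63) = 12.01


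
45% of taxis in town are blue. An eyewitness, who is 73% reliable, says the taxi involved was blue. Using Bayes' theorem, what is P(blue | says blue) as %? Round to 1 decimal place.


P(blue | says blue) = P(says blue | blue)*P(blue) / [P(says blue | blue)*P(blue) + P(says blue | not blue)*P(not blue)]
Numerator = 0.73 * 0.45 = 0.3285
False identification = 0.27 * 0.55 = 0.1485
P = 0.3285 / (0.3285 + 0.1485)
= 0.3285 / 0.477
As percentage = 68.9


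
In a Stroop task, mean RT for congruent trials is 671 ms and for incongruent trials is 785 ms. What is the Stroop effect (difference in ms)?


Stroop effect = RT(incongruent) - RT(congruent)
= 785 - 671
= 114 ms


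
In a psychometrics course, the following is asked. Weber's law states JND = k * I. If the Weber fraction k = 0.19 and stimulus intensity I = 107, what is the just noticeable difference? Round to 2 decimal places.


JND = k * I
JND = 0.19 * 107
= 20.33


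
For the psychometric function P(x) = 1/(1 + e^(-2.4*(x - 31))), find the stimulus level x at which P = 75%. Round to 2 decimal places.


At P = 0.75: 0.75 = 1/(1 + e^(-k*(x-x0)))
Solving: e^(-k*(x-x0)) = 1/3
x = x0 + ln(3)/k
ln(3) = 1.0986
x = 31 + 1.0986/2.4
= 31 + 0.4578
= 31.46


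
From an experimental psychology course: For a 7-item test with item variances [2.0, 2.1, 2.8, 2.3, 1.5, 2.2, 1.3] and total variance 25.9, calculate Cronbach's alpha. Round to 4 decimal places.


alpha = (k/(k-1)) * (1 - sum(s_i^2)/s_total^2)
sum(item variances) = 14.2
k/(k-1) = 7/6 = 1.166667
1 - 14.2/25.9 = 1 - 0.548263 = 0.451737
alpha = 1.166667 * 0.451737
= 0.5270


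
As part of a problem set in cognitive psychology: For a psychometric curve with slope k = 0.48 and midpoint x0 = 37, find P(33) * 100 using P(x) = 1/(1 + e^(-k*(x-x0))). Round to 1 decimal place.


P(x) = 1/(1 + e^(-0.48*(33 - 37)))
Exponent = -0.48 * -4 = 1.92
e^(1.92) = 6.820958
P = 1/(1 + 6.820958) = 0.127862
Percentage = 12.8


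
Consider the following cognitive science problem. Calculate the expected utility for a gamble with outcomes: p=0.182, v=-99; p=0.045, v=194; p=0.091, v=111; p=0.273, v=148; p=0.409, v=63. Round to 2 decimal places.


EU = sum(p_i * v_i)
0.182 * -99 = -18.018
0.045 * 194 = 8.73
0.091 * 111 = 10.101
0.273 * 148 = 40.404
0.409 * 63 = 25.767
EU = -18.018 + 8.73 + 10.101 + 40.404 + 25.767
= 66.98


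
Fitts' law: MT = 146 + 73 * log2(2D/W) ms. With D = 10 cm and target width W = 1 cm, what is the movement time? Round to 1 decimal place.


MT = 146 + 73 * log2(2*10/1)
2D/W = 20.0
log2(20.0) = 4.3219
MT = 146 + 73 * 4.3219
= 461.5 ms


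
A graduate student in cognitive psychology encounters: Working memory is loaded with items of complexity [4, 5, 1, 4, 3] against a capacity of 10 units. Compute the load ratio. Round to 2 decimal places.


Total complexity = 4 + 5 + 1 + 4 + 3 = 17
Load = total / capacity = 17 / 10
= 1.70


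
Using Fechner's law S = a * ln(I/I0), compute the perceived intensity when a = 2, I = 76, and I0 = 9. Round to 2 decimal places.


S = 2 * ln(76/9)
I/I0 = 8.444444
ln(8.444444) = 2.1335
S = 2 * 2.1335
= 4.27


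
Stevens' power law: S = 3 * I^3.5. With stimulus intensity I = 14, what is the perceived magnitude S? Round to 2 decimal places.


S = 3 * 14^3.5
14^3.5 = 10267.1079
S = 3 * 10267.1079
= 30801.32


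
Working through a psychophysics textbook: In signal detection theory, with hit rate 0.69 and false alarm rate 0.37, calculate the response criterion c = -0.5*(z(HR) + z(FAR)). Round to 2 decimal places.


c = -0.5 * (z(HR) + z(FAR))
z(0.69) = 0.4959
z(0.37) = -0.3319
c = -0.5 * (0.4959 + -0.3319)
= -0.5 * 0.164
= -0.08


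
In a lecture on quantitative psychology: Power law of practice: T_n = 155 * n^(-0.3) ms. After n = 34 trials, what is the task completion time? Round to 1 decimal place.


T_n = 155 * 34^(-0.3)
34^(-0.3) = 0.347181
T_n = 155 * 0.347181
= 53.8 ms


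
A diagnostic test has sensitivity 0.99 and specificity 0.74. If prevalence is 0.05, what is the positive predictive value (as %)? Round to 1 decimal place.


PPV = (sens * prev) / (sens * prev + (1-spec) * (1-prev))
Numerator = 0.99 * 0.05 = 0.0495
P(positive and no disease) = (1 - spec) * (1 - prev) = (1 - 0.74) * (1 - 0.05) = 0.247
Denominator = 0.0495 + 0.247 = 0.2965
PPV = 0.0495 / 0.2965 = 0.166948
As percentage = 16.7


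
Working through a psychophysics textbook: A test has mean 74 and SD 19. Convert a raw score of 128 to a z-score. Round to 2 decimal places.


z = (X - mu) / sigma
= (128 - 74) / 19
= 54 / 19
= 2.84


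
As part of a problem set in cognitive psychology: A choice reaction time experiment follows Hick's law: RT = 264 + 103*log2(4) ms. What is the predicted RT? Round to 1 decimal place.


RT = 264 + 103 * log2(4)
log2(4) = 2.0
RT = 264 + 103 * 2.0
= 264 + 206.0
= 470.0 ms


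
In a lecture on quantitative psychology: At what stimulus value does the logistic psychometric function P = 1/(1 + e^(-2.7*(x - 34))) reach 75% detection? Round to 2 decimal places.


At P = 0.75: 0.75 = 1/(1 + e^(-k*(x-x0)))
Solving: e^(-k*(x-x0)) = 1/3
x = x0 + ln(3)/k
ln(3) = 1.0986
x = 34 + 1.0986/2.7
= 34 + 0.4069
= 34.41


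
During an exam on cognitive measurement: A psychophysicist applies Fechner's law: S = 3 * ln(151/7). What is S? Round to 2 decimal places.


S = 3 * ln(151/7)
I/I0 = 21.571429
ln(21.571429) = 3.0714
S = 3 * 3.0714
= 9.21


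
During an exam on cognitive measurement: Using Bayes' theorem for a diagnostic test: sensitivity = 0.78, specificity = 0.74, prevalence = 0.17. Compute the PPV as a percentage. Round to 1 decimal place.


PPV = (sens * prev) / (sens * prev + (1-spec) * (1-prev))
Numerator = 0.78 * 0.17 = 0.1326
P(positive and no disease) = (1 - spec) * (1 - prev) = (1 - 0.74) * (1 - 0.17) = 0.2158
Denominator = 0.1326 + 0.2158 = 0.3484
PPV = 0.1326 / 0.3484 = 0.380597
As percentage = 38.1


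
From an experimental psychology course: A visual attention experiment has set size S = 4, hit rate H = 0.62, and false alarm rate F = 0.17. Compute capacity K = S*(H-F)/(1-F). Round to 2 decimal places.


K = S * (H - F) / (1 - F)
H - F = 0.45
1 - F = 0.83
K = 4 * 0.45 / 0.83
= 2.17


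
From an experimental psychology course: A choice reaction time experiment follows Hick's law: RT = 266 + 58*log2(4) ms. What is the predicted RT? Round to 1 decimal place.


RT = 266 + 58 * log2(4)
log2(4) = 2.0
RT = 266 + 58 * 2.0
= 266 + 116.0
= 382.0 ms


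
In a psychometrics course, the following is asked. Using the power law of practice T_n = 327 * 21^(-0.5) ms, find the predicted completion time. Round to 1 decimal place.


T_n = 327 * 21^(-0.5)
21^(-0.5) = 0.218218
T_n = 327 * 0.218218
= 71.4 ms


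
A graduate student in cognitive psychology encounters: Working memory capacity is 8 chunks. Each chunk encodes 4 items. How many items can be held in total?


Total items = chunks * items_per_chunk
= 8 * 4
= 32


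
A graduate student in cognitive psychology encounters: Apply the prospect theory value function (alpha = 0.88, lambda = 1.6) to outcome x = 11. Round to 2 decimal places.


Since x = 11 >= 0, use v(x) = x^0.88
11^0.88 = 8.2495
v(11) = 8.25


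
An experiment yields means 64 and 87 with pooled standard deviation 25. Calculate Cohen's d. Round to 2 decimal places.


Cohen's d = (M1 - M2) / S_pooled
= (64 - 87) / 25
= -23 / 25
= -0.92


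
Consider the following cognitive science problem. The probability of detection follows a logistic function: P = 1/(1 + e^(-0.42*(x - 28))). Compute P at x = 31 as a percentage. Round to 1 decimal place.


P(x) = 1/(1 + e^(-0.42*(31 - 28)))
Exponent = -0.42 * 3 = -1.26
e^(-1.26) = 0.283654
P = 1/(1 + 0.283654) = 0.779026
Percentage = 77.9


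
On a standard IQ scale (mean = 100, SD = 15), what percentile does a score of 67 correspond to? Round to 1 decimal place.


z = (IQ - mean) / SD
z = (67 - 100) / 15 = -2.2
Percentile = Phi(-2.2) * 100
Phi(-2.2) = 0.013903
= 1.4


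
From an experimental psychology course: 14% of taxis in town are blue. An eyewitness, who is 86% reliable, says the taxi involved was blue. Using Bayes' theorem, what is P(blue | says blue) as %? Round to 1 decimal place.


P(blue | says blue) = P(says blue | blue)*P(blue) / [P(says blue | blue)*P(blue) + P(says blue | not blue)*P(not blue)]
Numerator = 0.86 * 0.14 = 0.1204
False identification = 0.14 * 0.86 = 0.1204
P = 0.1204 / (0.1204 + 0.1204)
= 0.1204 / 0.2408
As percentage = 50.0


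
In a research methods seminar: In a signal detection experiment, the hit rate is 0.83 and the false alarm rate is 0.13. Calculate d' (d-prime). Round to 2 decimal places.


d' = z(HR) - z(FAR)
z(0.83) = 0.9542
z(0.13) = -1.1264
d' = 0.9542 - -1.1264
= 2.08


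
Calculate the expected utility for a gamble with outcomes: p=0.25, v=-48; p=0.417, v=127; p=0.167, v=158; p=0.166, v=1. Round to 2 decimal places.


EU = sum(p_i * v_i)
0.25 * -48 = -12.0
0.417 * 127 = 52.959
0.167 * 158 = 26.386
0.166 * 1 = 0.166
EU = -12.0 + 52.959 + 26.386 + 0.166
= 67.51


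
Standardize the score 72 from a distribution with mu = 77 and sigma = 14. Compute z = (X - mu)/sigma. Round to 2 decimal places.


z = (X - mu) / sigma
= (72 - 77) / 14
= -5 / 14
= -0.36


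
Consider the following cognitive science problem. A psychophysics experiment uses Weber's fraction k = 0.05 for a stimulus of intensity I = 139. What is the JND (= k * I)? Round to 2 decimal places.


JND = k * I
JND = 0.05 * 139
= 6.95


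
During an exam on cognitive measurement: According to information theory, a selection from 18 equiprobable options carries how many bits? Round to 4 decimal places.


H = log2(n)
H = log2(18)
= 4.1699


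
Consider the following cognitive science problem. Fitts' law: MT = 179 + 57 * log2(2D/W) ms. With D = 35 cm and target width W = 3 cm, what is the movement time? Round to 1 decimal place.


MT = 179 + 57 * log2(2*35/3)
2D/W = 23.333333
log2(23.333333) = 4.5443
MT = 179 + 57 * 4.5443
= 438.0 ms


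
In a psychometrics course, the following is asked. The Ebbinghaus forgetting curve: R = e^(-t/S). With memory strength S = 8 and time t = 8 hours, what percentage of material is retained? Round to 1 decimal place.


R = e^(-t/S)
-t/S = -8/8 = -1.0
R = e^(-1.0) = 0.367879
Percentage = 0.367879 * 100
= 36.8


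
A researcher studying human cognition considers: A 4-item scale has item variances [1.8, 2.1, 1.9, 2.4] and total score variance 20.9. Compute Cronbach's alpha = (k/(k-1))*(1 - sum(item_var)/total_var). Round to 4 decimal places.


alpha = (k/(k-1)) * (1 - sum(s_i^2)/s_total^2)
sum(item variances) = 8.2
k/(k-1) = 4/3 = 1.333333
1 - 8.2/20.9 = 1 - 0.392344 = 0.607656
alpha = 1.333333 * 0.607656
= 0.8102


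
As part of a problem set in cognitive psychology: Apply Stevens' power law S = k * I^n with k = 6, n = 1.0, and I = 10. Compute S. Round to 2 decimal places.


S = 6 * 10^1.0
10^1.0 = 10.0
S = 6 * 10.0
= 60.00


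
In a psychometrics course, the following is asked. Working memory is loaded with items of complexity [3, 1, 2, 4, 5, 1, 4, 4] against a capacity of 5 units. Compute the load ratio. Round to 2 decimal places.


Total complexity = 3 + 1 + 2 + 4 + 5 + 1 + 4 + 4 = 24
Load = total / capacity = 24 / 5
= 4.80


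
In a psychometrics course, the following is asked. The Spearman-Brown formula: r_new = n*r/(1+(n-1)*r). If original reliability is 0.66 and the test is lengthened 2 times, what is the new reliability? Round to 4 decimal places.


r_new = n*r / (1 + (n-1)*r)
Numerator = 2 * 0.66 = 1.32
Denominator = 1 + 1 * 0.66 = 1.66
r_new = 1.32 / 1.66
= 0.7952


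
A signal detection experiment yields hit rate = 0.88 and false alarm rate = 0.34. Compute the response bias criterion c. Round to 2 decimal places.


c = -0.5 * (z(HR) + z(FAR))
z(0.88) = 1.175
z(0.34) = -0.4125
c = -0.5 * (1.175 + -0.4125)
= -0.5 * 0.7625
= -0.38


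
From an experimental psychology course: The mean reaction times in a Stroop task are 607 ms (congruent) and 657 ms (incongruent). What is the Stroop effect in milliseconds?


Stroop effect = RT(incongruent) - RT(congruent)
= 657 - 607
= 50 ms


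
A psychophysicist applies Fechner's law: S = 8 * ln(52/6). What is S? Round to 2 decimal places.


S = 8 * ln(52/6)
I/I0 = 8.666667
ln(8.666667) = 2.1595
S = 8 * 2.1595
= 17.28


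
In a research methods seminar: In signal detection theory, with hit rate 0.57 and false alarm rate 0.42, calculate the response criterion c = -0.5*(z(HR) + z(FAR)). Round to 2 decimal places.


c = -0.5 * (z(HR) + z(FAR))
z(0.57) = 0.1764
z(0.42) = -0.2019
c = -0.5 * (0.1764 + -0.2019)
= -0.5 * -0.0255
= 0.01


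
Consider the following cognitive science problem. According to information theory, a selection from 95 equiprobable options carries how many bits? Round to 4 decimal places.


H = log2(n)
H = log2(95)
= 6.5699


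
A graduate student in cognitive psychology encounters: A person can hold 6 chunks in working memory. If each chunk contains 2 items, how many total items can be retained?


Total items = chunks * items_per_chunk
= 6 * 2
= 12


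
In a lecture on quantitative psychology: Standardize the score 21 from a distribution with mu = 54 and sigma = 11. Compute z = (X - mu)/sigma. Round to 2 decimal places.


z = (X - mu) / sigma
= (21 - 54) / 11
= -33 / 11
= -3.00


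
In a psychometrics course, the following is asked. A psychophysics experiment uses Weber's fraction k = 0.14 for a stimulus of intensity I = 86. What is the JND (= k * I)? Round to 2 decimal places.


JND = k * I
JND = 0.14 * 86
= 12.04


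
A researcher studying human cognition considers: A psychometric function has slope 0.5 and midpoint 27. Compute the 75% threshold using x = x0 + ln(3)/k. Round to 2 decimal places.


At P = 0.75: 0.75 = 1/(1 + e^(-k*(x-x0)))
Solving: e^(-k*(x-x0)) = 1/3
x = x0 + ln(3)/k
ln(3) = 1.0986
x = 27 + 1.0986/0.5
= 27 + 2.1972
= 29.20


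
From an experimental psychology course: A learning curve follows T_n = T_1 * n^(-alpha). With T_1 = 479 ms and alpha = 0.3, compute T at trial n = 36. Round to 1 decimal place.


T_n = 479 * 36^(-0.3)
36^(-0.3) = 0.341279
T_n = 479 * 0.341279
= 163.5 ms


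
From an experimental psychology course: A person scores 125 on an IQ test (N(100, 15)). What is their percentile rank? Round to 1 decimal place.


z = (IQ - mean) / SD
z = (125 - 100) / 15 = 1.6667
Percentile = Phi(1.6667) * 100
Phi(1.6667) = 0.952213
= 95.2


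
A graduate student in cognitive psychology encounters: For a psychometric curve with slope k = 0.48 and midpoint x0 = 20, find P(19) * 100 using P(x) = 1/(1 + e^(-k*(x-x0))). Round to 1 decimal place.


P(x) = 1/(1 + e^(-0.48*(19 - 20)))
Exponent = -0.48 * -1 = 0.48
e^(0.48) = 1.616074
P = 1/(1 + 1.616074) = 0.382252
Percentage = 38.2


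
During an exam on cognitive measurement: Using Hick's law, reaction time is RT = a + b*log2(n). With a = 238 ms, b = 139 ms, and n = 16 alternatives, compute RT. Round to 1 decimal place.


RT = 238 + 139 * log2(16)
log2(16) = 4.0
RT = 238 + 139 * 4.0
= 238 + 556.0
= 794.0 ms


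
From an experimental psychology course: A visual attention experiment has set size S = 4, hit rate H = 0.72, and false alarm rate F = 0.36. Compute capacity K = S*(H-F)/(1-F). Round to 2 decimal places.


K = S * (H - F) / (1 - F)
H - F = 0.36
1 - F = 0.64
K = 4 * 0.36 / 0.64
= 2.25


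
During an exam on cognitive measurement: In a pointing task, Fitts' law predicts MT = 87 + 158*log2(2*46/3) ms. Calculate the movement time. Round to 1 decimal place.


MT = 87 + 158 * log2(2*46/3)
2D/W = 30.666667
log2(30.666667) = 4.9386
MT = 87 + 158 * 4.9386
= 867.3 ms


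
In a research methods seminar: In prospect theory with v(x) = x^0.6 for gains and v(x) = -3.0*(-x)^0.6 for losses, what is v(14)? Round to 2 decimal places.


Since x = 14 >= 0, use v(x) = x^0.6
14^0.6 = 4.8717
v(14) = 4.87


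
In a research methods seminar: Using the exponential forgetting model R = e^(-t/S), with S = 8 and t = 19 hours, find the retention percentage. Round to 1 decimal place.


R = e^(-t/S)
-t/S = -19/8 = -2.375
R = e^(-2.375) = 0.093014
Percentage = 0.093014 * 100
= 9.3


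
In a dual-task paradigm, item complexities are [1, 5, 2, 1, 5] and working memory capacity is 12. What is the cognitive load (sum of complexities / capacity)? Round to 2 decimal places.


Total complexity = 1 + 5 + 2 + 1 + 5 = 14
Load = total / capacity = 14 / 12
= 1.17


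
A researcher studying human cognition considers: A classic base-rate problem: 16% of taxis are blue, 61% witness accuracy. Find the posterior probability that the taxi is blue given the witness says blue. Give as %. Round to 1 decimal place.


P(blue | says blue) = P(says blue | blue)*P(blue) / [P(says blue | blue)*P(blue) + P(says blue | not blue)*P(not blue)]
Numerator = 0.61 * 0.16 = 0.0976
False identification = 0.39 * 0.84 = 0.3276
P = 0.0976 / (0.0976 + 0.3276)
= 0.0976 / 0.4252
As percentage = 23.0


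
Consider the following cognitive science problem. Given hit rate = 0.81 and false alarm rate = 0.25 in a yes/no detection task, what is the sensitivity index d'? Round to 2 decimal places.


d' = z(HR) - z(FAR)
z(0.81) = 0.8779
z(0.25) = -0.6745
d' = 0.8779 - -0.6745
= 1.55


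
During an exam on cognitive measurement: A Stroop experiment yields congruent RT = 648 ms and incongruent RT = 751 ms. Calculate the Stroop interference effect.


Stroop effect = RT(incongruent) - RT(congruent)
= 751 - 648
= 103 ms


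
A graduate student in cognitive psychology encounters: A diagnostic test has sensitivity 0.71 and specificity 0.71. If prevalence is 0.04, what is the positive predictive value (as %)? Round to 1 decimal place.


PPV = (sens * prev) / (sens * prev + (1-spec) * (1-prev))
Numerator = 0.71 * 0.04 = 0.0284
P(positive and no disease) = (1 - spec) * (1 - prev) = (1 - 0.71) * (1 - 0.04) = 0.2784
Denominator = 0.0284 + 0.2784 = 0.3068
PPV = 0.0284 / 0.3068 = 0.092568
As percentage = 9.3


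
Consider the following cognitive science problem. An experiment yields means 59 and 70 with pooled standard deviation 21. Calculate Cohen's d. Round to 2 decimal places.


Cohen's d = (M1 - M2) / S_pooled
= (59 - 70) / 21
= -11 / 21
= -0.52


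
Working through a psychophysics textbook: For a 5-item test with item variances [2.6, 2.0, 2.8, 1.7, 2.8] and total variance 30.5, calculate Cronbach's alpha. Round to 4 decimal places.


alpha = (k/(k-1)) * (1 - sum(s_i^2)/s_total^2)
sum(item variances) = 11.9
k/(k-1) = 5/4 = 1.25
1 - 11.9/30.5 = 1 - 0.390164 = 0.609836
alpha = 1.25 * 0.609836
= 0.7623


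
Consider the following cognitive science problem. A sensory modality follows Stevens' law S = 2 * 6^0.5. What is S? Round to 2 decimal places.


S = 2 * 6^0.5
6^0.5 = 2.4495
S = 2 * 2.4495
= 4.90


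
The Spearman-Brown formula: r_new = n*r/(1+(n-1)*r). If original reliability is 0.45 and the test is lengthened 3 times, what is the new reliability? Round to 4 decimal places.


r_new = n*r / (1 + (n-1)*r)
Numerator = 3 * 0.45 = 1.35
Denominator = 1 + 2 * 0.45 = 1.9
r_new = 1.35 / 1.9
= 0.7105


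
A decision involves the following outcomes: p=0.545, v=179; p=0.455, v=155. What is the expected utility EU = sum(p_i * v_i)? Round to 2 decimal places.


EU = sum(p_i * v_i)
0.545 * 179 = 97.555
0.455 * 155 = 70.525
EU = 97.555 + 70.525
= 168.08


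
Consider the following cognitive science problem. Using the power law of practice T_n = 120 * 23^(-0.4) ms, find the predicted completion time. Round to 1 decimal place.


T_n = 120 * 23^(-0.4)
23^(-0.4) = 0.285305
T_n = 120 * 0.285305
= 34.2 ms


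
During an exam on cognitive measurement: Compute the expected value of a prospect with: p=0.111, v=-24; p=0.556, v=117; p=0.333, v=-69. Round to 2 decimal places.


EU = sum(p_i * v_i)
0.111 * -24 = -2.664
0.556 * 117 = 65.052
0.333 * -69 = -22.977
EU = -2.664 + 65.052 + -22.977
= 39.41


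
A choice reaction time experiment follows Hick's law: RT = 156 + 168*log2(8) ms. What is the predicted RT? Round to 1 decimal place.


RT = 156 + 168 * log2(8)
log2(8) = 3.0
RT = 156 + 168 * 3.0
= 156 + 504.0
= 660.0 ms


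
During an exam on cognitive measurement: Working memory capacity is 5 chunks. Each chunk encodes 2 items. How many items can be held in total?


Total items = chunks * items_per_chunk
= 5 * 2
= 10


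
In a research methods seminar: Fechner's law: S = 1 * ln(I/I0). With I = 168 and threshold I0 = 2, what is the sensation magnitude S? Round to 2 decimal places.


S = 1 * ln(168/2)
I/I0 = 84.0
ln(84.0) = 4.4308
S = 1 * 4.4308
= 4.43


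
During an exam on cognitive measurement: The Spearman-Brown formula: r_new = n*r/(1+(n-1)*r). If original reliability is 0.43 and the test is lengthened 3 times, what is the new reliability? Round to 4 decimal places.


r_new = n*r / (1 + (n-1)*r)
Numerator = 3 * 0.43 = 1.29
Denominator = 1 + 2 * 0.43 = 1.86
r_new = 1.29 / 1.86
= 0.6935


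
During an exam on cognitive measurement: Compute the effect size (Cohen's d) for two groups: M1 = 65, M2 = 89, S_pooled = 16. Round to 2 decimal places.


Cohen's d = (M1 - M2) / S_pooled
= (65 - 89) / 16
= -24 / 16
= -1.50


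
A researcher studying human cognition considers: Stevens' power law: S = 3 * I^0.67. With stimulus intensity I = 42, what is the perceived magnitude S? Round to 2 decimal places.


S = 3 * 42^0.67
42^0.67 = 12.2342
S = 3 * 12.2342
= 36.70


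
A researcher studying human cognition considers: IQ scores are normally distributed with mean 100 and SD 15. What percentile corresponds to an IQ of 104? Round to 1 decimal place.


z = (IQ - mean) / SD
z = (104 - 100) / 15 = 0.2667
Percentile = Phi(0.2667) * 100
Phi(0.2667) = 0.60515
= 60.5


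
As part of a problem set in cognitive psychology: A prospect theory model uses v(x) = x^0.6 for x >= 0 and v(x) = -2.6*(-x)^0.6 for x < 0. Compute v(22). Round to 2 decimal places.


Since x = 22 >= 0, use v(x) = x^0.6
22^0.6 = 6.3893
v(22) = 6.39


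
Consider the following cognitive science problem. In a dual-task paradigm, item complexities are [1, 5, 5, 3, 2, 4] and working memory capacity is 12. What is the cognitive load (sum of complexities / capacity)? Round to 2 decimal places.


Total complexity = 1 + 5 + 5 + 3 + 2 + 4 = 20
Load = total / capacity = 20 / 12
= 1.67


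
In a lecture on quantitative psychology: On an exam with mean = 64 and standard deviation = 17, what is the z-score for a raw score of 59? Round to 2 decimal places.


z = (X - mu) / sigma
= (59 - 64) / 17
= -5 / 17
= -0.29


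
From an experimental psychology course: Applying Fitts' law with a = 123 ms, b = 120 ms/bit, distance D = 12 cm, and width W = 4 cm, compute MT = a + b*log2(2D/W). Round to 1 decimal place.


MT = 123 + 120 * log2(2*12/4)
2D/W = 6.0
log2(6.0) = 2.585
MT = 123 + 120 * 2.585
= 433.2 ms


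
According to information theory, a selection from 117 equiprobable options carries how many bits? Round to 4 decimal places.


H = log2(n)
H = log2(117)
= 6.8704


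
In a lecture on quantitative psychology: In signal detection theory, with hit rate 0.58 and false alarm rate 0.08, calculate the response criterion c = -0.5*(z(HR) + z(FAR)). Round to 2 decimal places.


c = -0.5 * (z(HR) + z(FAR))
z(0.58) = 0.2019
z(0.08) = -1.4051
c = -0.5 * (0.2019 + -1.4051)
= -0.5 * -1.2032
= 0.60


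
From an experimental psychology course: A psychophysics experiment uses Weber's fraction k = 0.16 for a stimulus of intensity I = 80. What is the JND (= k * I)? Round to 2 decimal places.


JND = k * I
JND = 0.16 * 80
= 12.80


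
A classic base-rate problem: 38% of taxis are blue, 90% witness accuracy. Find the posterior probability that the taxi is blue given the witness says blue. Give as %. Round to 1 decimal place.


P(blue | says blue) = P(says blue | blue)*P(blue) / [P(says blue | blue)*P(blue) + P(says blue | not blue)*P(not blue)]
Numerator = 0.9 * 0.38 = 0.342
False identification = 0.1 * 0.62 = 0.062
P = 0.342 / (0.342 + 0.062)
= 0.342 / 0.404
As percentage = 84.7


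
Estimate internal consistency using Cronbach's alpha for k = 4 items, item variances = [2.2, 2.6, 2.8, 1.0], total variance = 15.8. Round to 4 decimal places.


alpha = (k/(k-1)) * (1 - sum(s_i^2)/s_total^2)
sum(item variances) = 8.6
k/(k-1) = 4/3 = 1.333333
1 - 8.6/15.8 = 1 - 0.544304 = 0.455696
alpha = 1.333333 * 0.455696
= 0.6076


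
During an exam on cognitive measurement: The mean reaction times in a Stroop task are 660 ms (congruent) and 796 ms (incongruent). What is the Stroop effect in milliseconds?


Stroop effect = RT(incongruent) - RT(congruent)
= 796 - 660
= 136 ms


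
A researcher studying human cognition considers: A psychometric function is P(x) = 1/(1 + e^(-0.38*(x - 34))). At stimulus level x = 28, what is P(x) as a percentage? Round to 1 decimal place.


P(x) = 1/(1 + e^(-0.38*(28 - 34)))
Exponent = -0.38 * -6 = 2.28
e^(2.28) = 9.77668
P = 1/(1 + 9.77668) = 0.092793
Percentage = 9.3


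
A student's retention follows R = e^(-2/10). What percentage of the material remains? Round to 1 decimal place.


R = e^(-t/S)
-t/S = -2/10 = -0.2
R = e^(-0.2) = 0.818731
Percentage = 0.818731 * 100
= 81.9


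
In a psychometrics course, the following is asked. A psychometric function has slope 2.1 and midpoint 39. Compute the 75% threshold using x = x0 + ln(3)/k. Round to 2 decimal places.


At P = 0.75: 0.75 = 1/(1 + e^(-k*(x-x0)))
Solving: e^(-k*(x-x0)) = 1/3
x = x0 + ln(3)/k
ln(3) = 1.0986
x = 39 + 1.0986/2.1
= 39 + 0.5231
= 39.52


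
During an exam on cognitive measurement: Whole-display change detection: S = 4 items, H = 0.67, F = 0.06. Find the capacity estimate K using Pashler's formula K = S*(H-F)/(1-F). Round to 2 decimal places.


K = S * (H - F) / (1 - F)
H - F = 0.61
1 - F = 0.94
K = 4 * 0.61 / 0.94
= 2.60


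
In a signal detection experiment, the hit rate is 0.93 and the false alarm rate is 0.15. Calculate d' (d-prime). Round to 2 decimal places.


d' = z(HR) - z(FAR)
z(0.93) = 1.4758
z(0.15) = -1.0364
d' = 1.4758 - -1.0364
= 2.51


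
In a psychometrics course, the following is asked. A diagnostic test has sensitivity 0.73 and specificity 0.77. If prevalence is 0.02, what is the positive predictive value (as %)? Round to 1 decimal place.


PPV = (sens * prev) / (sens * prev + (1-spec) * (1-prev))
Numerator = 0.73 * 0.02 = 0.0146
P(positive and no disease) = (1 - spec) * (1 - prev) = (1 - 0.77) * (1 - 0.02) = 0.2254
Denominator = 0.0146 + 0.2254 = 0.24
PPV = 0.0146 / 0.24 = 0.060833
As percentage = 6.1


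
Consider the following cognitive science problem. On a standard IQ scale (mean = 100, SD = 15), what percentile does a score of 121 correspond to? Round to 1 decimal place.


z = (IQ - mean) / SD
z = (121 - 100) / 15 = 1.4
Percentile = Phi(1.4) * 100
Phi(1.4) = 0.919243
= 91.9


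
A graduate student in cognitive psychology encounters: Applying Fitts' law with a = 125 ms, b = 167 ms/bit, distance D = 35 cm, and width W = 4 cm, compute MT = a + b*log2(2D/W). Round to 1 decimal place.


MT = 125 + 167 * log2(2*35/4)
2D/W = 17.5
log2(17.5) = 4.1293
MT = 125 + 167 * 4.1293
= 814.6 ms


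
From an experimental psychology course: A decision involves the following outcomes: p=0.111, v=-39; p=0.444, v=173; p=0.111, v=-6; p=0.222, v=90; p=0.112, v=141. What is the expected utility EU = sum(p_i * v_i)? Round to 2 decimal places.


EU = sum(p_i * v_i)
0.111 * -39 = -4.329
0.444 * 173 = 76.812
0.111 * -6 = -0.666
0.222 * 90 = 19.98
0.112 * 141 = 15.792
EU = -4.329 + 76.812 + -0.666 + 19.98 + 15.792
= 107.59


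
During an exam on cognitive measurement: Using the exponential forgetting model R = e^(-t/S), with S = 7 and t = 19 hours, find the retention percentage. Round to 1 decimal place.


R = e^(-t/S)
-t/S = -19/7 = -2.714286
R = e^(-2.714286) = 0.066252
Percentage = 0.066252 * 100
= 6.6


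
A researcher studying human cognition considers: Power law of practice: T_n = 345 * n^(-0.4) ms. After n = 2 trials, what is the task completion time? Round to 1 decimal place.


T_n = 345 * 2^(-0.4)
2^(-0.4) = 0.757858
T_n = 345 * 0.757858
= 261.5 ms


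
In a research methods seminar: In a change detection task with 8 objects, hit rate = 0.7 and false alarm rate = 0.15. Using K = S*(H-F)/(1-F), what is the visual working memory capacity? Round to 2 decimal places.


K = S * (H - F) / (1 - F)
H - F = 0.55
1 - F = 0.85
K = 8 * 0.55 / 0.85
= 5.18


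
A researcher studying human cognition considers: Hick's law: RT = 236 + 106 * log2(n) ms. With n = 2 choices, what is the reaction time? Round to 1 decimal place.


RT = 236 + 106 * log2(2)
log2(2) = 1.0
RT = 236 + 106 * 1.0
= 236 + 106.0
= 342.0 ms


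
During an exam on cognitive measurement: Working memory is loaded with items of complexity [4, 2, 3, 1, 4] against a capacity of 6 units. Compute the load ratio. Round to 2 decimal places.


Total complexity = 4 + 2 + 3 + 1 + 4 = 14
Load = total / capacity = 14 / 6
= 2.33


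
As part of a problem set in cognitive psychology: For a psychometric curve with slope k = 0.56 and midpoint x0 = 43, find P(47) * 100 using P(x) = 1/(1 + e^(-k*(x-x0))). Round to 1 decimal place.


P(x) = 1/(1 + e^(-0.56*(47 - 43)))
Exponent = -0.56 * 4 = -2.24
e^(-2.24) = 0.106459
P = 1/(1 + 0.106459) = 0.903784
Percentage = 90.4


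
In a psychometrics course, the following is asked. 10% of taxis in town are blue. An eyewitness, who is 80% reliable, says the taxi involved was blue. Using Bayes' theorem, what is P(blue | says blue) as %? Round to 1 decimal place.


P(blue | says blue) = P(says blue | blue)*P(blue) / [P(says blue | blue)*P(blue) + P(says blue | not blue)*P(not blue)]
Numerator = 0.8 * 0.1 = 0.08
False identification = 0.2 * 0.9 = 0.18
P = 0.08 / (0.08 + 0.18)
= 0.08 / 0.26
As percentage = 30.8


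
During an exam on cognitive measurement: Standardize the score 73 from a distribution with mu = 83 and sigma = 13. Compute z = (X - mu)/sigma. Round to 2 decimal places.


z = (X - mu) / sigma
= (73 - 83) / 13
= -10 / 13
= -0.77


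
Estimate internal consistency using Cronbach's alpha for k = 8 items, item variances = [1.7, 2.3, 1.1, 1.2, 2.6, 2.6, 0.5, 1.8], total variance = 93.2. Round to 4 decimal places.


alpha = (k/(k-1)) * (1 - sum(s_i^2)/s_total^2)
sum(item variances) = 13.8
k/(k-1) = 8/7 = 1.142857
1 - 13.8/93.2 = 1 - 0.148069 = 0.851931
alpha = 1.142857 * 0.851931
= 0.9736


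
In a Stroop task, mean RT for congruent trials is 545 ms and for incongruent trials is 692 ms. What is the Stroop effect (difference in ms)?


Stroop effect = RT(incongruent) - RT(congruent)
= 692 - 545
= 147 ms


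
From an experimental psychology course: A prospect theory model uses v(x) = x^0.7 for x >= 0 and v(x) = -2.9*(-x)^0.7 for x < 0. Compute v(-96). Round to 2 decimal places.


Since x = -96 < 0, use v(x) = -lambda*(-x)^alpha
(-x) = 96
96^0.7 = 24.4112
v(-96) = -2.9 * 24.4112
= -70.79


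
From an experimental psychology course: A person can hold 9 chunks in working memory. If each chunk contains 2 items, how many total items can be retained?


Total items = chunks * items_per_chunk
= 9 * 2
= 18


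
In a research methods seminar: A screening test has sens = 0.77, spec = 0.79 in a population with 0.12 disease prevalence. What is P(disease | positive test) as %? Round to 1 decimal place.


PPV = (sens * prev) / (sens * prev + (1-spec) * (1-prev))
Numerator = 0.77 * 0.12 = 0.0924
P(positive and no disease) = (1 - spec) * (1 - prev) = (1 - 0.79) * (1 - 0.12) = 0.1848
Denominator = 0.0924 + 0.1848 = 0.2772
PPV = 0.0924 / 0.2772 = 0.333333
As percentage = 33.3


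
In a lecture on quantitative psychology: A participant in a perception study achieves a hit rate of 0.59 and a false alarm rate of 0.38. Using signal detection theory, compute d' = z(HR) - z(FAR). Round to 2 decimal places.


d' = z(HR) - z(FAR)
z(0.59) = 0.2275
z(0.38) = -0.3055
d' = 0.2275 - -0.3055
= 0.53


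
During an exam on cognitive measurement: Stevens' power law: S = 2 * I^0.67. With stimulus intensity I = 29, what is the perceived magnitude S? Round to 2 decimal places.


S = 2 * 29^0.67
29^0.67 = 9.5457
S = 2 * 9.5457
= 19.09


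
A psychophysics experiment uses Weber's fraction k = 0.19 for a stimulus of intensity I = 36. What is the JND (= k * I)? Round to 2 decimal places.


JND = k * I
JND = 0.19 * 36
= 6.84


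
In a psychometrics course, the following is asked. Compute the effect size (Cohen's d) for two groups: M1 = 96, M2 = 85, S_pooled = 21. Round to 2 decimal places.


Cohen's d = (M1 - M2) / S_pooled
= (96 - 85) / 21
= 11 / 21
= 0.52


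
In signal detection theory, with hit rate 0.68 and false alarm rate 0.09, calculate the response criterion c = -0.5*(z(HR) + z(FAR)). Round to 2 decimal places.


c = -0.5 * (z(HR) + z(FAR))
z(0.68) = 0.4677
z(0.09) = -1.3408
c = -0.5 * (0.4677 + -1.3408)
= -0.5 * -0.8731
= 0.44


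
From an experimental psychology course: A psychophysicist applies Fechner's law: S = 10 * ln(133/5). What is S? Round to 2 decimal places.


S = 10 * ln(133/5)
I/I0 = 26.6
ln(26.6) = 3.2809
S = 10 * 3.2809
= 32.81


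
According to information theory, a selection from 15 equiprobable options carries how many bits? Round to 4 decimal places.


H = log2(n)
H = log2(15)
= 3.9069


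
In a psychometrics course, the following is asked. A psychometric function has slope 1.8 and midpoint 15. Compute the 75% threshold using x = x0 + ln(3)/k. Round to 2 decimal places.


At P = 0.75: 0.75 = 1/(1 + e^(-k*(x-x0)))
Solving: e^(-k*(x-x0)) = 1/3
x = x0 + ln(3)/k
ln(3) = 1.0986
x = 15 + 1.0986/1.8
= 15 + 0.6103
= 15.61


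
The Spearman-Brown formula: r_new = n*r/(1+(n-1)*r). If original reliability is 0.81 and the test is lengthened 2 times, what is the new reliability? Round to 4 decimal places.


r_new = n*r / (1 + (n-1)*r)
Numerator = 2 * 0.81 = 1.62
Denominator = 1 + 1 * 0.81 = 1.81
r_new = 1.62 / 1.81
= 0.8950


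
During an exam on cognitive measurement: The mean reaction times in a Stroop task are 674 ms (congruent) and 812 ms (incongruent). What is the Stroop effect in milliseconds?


Stroop effect = RT(incongruent) - RT(congruent)
= 812 - 674
= 138 ms


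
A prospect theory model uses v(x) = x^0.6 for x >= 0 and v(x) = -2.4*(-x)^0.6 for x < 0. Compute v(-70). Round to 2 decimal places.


Since x = -70 < 0, use v(x) = -lambda*(-x)^alpha
(-x) = 70
70^0.6 = 12.7955
v(-70) = -2.4 * 12.7955
= -30.71


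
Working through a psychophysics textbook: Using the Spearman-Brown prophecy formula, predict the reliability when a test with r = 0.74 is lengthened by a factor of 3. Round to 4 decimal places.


r_new = n*r / (1 + (n-1)*r)
Numerator = 3 * 0.74 = 2.22
Denominator = 1 + 2 * 0.74 = 2.48
r_new = 2.22 / 2.48
= 0.8952


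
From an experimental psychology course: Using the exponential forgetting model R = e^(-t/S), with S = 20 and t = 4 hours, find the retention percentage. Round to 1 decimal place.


R = e^(-t/S)
-t/S = -4/20 = -0.2
R = e^(-0.2) = 0.818731
Percentage = 0.818731 * 100
= 81.9


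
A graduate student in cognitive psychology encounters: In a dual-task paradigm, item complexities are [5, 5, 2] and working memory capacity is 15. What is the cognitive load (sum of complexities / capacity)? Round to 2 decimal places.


Total complexity = 5 + 5 + 2 = 12
Load = total / capacity = 12 / 15
= 0.80


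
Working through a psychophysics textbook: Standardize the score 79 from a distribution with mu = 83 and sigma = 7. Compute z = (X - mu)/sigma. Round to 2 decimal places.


z = (X - mu) / sigma
= (79 - 83) / 7
= -4 / 7
= -0.57


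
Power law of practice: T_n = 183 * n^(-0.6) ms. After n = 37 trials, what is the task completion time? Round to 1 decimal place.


T_n = 183 * 37^(-0.6)
37^(-0.6) = 0.114572
T_n = 183 * 0.114572
= 21.0 ms


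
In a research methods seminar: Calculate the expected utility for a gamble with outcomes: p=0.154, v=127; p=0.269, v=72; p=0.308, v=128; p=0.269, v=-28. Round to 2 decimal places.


EU = sum(p_i * v_i)
0.154 * 127 = 19.558
0.269 * 72 = 19.368
0.308 * 128 = 39.424
0.269 * -28 = -7.532
EU = 19.558 + 19.368 + 39.424 + -7.532
= 70.82


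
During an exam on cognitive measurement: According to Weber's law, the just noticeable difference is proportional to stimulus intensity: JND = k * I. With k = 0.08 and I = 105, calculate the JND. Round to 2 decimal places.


JND = k * I
JND = 0.08 * 105
= 8.40


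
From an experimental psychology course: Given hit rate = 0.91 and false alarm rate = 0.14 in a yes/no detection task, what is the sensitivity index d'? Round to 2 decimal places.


d' = z(HR) - z(FAR)
z(0.91) = 1.3408
z(0.14) = -1.0803
d' = 1.3408 - -1.0803
= 2.42


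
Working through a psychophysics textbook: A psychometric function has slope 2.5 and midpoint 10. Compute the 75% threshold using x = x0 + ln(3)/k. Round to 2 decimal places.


At P = 0.75: 0.75 = 1/(1 + e^(-k*(x-x0)))
Solving: e^(-k*(x-x0)) = 1/3
x = x0 + ln(3)/k
ln(3) = 1.0986
x = 10 + 1.0986/2.5
= 10 + 0.4394
= 10.44


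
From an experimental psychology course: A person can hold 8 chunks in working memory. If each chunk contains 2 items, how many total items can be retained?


Total items = chunks * items_per_chunk
= 8 * 2
= 16


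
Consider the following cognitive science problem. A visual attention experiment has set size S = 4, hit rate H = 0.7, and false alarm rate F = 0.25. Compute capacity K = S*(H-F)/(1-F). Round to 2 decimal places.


K = S * (H - F) / (1 - F)
H - F = 0.45
1 - F = 0.75
K = 4 * 0.45 / 0.75
= 2.40


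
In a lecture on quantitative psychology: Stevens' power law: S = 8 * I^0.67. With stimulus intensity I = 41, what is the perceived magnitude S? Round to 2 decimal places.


S = 8 * 41^0.67
41^0.67 = 12.0383
S = 8 * 12.0383
= 96.31


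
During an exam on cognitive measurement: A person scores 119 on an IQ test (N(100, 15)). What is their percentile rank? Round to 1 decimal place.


z = (IQ - mean) / SD
z = (119 - 100) / 15 = 1.2667
Percentile = Phi(1.2667) * 100
Phi(1.2667) = 0.897369
= 89.7


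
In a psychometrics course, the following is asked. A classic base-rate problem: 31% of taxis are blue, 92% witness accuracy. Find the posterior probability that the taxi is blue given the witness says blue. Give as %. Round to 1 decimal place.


P(blue | says blue) = P(says blue | blue)*P(blue) / [P(says blue | blue)*P(blue) + P(says blue | not blue)*P(not blue)]
Numerator = 0.92 * 0.31 = 0.2852
False identification = 0.08 * 0.69 = 0.0552
P = 0.2852 / (0.2852 + 0.0552)
= 0.2852 / 0.3404
As percentage = 83.8


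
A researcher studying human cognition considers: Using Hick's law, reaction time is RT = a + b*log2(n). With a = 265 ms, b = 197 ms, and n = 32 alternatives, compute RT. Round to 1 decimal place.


RT = 265 + 197 * log2(32)
log2(32) = 5.0
RT = 265 + 197 * 5.0
= 265 + 985.0
= 1250.0 ms


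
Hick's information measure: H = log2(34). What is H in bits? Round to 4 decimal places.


H = log2(n)
H = log2(34)
= 5.0875


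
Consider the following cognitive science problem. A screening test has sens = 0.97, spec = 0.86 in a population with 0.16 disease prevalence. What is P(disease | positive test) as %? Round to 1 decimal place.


PPV = (sens * prev) / (sens * prev + (1-spec) * (1-prev))
Numerator = 0.97 * 0.16 = 0.1552
P(positive and no disease) = (1 - spec) * (1 - prev) = (1 - 0.86) * (1 - 0.16) = 0.1176
Denominator = 0.1552 + 0.1176 = 0.2728
PPV = 0.1552 / 0.2728 = 0.568915
As percentage = 56.9
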